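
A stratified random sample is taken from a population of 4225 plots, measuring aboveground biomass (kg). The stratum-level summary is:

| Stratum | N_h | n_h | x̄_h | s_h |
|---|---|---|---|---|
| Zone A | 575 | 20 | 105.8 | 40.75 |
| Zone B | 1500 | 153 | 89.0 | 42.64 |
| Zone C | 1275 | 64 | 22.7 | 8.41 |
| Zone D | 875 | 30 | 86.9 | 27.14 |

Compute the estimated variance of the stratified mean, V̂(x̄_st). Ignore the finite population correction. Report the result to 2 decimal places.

V̂(x̄_st) ≈ 4.19

V̂(x̄_st) = Σ W_h² s_h²/n_h, with W_h = N_h/N and N = 4225:
  stratum Zone A: (575/4225)²·40.75²/20 = 1.53783
  stratum Zone B: (1500/4225)²·42.64²/153 = 1.49786
  stratum Zone C: (1275/4225)²·8.41²/64 = 0.100642
  stratum Zone D: (875/4225)²·27.14²/30 = 1.05308
V̂(x̄_st) = 4.18941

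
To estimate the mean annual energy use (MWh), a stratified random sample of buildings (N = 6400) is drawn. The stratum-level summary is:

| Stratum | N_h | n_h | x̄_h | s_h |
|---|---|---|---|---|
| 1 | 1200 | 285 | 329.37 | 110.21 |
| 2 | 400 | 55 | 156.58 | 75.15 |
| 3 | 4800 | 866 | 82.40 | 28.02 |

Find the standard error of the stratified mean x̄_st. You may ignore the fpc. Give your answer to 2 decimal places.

SE(x̄_st) ≈ 1.55

V̂(x̄_st) = Σ W_h² s_h²/n_h, with W_h = N_h/N and N = 6400:
  stratum 1: (1200/6400)²·110.21²/285 = 1.4983
  stratum 2: (400/6400)²·75.15²/55 = 0.401102
  stratum 3: (4800/6400)²·28.02²/866 = 0.509966
V̂(x̄_st) = 2.40937
SE(x̄_st) = √2.40937 = 1.55221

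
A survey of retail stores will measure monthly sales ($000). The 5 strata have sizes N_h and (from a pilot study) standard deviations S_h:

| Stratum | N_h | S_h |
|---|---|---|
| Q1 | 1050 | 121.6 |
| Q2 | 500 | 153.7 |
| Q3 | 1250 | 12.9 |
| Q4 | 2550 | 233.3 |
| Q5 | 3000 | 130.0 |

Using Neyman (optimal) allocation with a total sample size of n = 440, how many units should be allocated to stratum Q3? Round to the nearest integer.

Neyman allocation: n_h = n · N_h S_h / Σ N_i S_i, with n = 440.
  stratum Q1: N_h·S_h = 1050·121.6 = 127680.00
  stratum Q2: N_h·S_h = 500·153.7 = 76850.00
  stratum Q3: N_h·S_h = 1250·12.9 = 16125.00
  stratum Q4: N_h·S_h = 2550·233.3 = 594915.00
  stratum Q5: N_h·S_h = 3000·130.0 = 390000.00
Σ N_h S_h = 1205570.00
n for stratum Q3 = 440·16125.00/1205570.00 = 5.885 → 6

6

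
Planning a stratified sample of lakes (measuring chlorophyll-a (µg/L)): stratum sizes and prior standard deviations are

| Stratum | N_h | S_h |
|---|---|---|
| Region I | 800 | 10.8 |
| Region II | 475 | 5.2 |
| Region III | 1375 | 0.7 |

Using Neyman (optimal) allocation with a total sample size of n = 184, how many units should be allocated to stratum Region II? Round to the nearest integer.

38

Neyman allocation: n_h = n · N_h S_h / Σ N_i S_i, with n = 184.
  stratum Region I: N_h·S_h = 800·10.8 = 8640.00
  stratum Region II: N_h·S_h = 475·5.2 = 2470.00
  stratum Region III: N_h·S_h = 1375·0.7 = 962.50
Σ N_h S_h = 12072.50
n for stratum Region II = 184·2470.00/12072.50 = 37.646 → 38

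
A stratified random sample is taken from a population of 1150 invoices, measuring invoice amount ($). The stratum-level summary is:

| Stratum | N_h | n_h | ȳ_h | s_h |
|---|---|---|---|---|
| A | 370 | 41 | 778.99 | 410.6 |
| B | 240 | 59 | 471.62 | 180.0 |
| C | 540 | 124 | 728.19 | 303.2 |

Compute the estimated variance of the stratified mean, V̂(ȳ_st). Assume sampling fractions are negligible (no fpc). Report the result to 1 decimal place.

V̂(ȳ_st) = Σ W_h² s_h²/n_h, with W_h = N_h/N and N = 1150:
  stratum A: (370/1150)²·410.6²/41 = 425.659
  stratum B: (240/1150)²·180.0²/59 = 23.9177
  stratum C: (540/1150)²·303.2²/124 = 163.466
V̂(ȳ_st) = 613.043

V̂(ȳ_st) ≈ 613.0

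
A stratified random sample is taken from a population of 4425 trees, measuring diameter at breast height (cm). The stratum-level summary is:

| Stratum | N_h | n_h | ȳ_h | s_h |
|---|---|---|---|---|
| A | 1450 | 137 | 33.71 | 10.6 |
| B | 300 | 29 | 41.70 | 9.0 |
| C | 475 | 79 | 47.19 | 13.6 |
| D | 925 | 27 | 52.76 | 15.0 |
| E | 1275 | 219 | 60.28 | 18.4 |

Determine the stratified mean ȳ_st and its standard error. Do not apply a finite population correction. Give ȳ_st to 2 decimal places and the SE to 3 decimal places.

ȳ_st = Σ W_h ȳ_h = (1450·33.71 + 300·41.70 + 475·47.19 + 925·52.76 + 1275·60.28)/4425 = 47.33667
V̂(ȳ_st) = Σ W_h² s_h²/n_h, with W_h = N_h/N and N = 4425:
  stratum A: (1450/4425)²·10.6²/137 = 0.0880644
  stratum B: (300/4425)²·9.0²/29 = 0.0128382
  stratum C: (475/4425)²·13.6²/79 = 0.0269781
  stratum D: (925/4425)²·15.0²/27 = 0.364146
  stratum E: (1275/4425)²·18.4²/219 = 0.128347
V̂(ȳ_st) = 0.620374
SE(ȳ_st) = √0.620374 = 0.787638

ȳ_st ≈ 47.34, SE ≈ 0.788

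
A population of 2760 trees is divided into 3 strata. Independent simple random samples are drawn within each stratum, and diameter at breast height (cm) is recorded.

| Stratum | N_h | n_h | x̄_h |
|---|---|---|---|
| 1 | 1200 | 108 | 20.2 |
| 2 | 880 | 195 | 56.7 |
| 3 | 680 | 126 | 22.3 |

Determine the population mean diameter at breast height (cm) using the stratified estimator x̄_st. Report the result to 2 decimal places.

N = Σ N_h = 2760. Stratum weights W_h = N_h/N.
x̄_st = (1200·20.2 + 880·56.7 + 680·22.3) / 2760 = 32.3551

x̄_st ≈ 32.36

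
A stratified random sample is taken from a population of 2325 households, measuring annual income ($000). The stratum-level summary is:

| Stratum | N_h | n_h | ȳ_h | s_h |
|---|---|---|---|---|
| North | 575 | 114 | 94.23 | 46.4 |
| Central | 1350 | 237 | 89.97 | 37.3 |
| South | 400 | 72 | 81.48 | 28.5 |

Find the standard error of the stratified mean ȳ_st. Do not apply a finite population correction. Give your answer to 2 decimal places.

SE(ȳ_st) ≈ 1.86

V̂(ȳ_st) = Σ W_h² s_h²/n_h, with W_h = N_h/N and N = 2325:
  stratum North: (575/2325)²·46.4²/114 = 1.1551
  stratum Central: (1350/2325)²·37.3²/237 = 1.97921
  stratum South: (400/2325)²·28.5²/72 = 0.333911
V̂(ȳ_st) = 3.46822
SE(ȳ_st) = √3.46822 = 1.86232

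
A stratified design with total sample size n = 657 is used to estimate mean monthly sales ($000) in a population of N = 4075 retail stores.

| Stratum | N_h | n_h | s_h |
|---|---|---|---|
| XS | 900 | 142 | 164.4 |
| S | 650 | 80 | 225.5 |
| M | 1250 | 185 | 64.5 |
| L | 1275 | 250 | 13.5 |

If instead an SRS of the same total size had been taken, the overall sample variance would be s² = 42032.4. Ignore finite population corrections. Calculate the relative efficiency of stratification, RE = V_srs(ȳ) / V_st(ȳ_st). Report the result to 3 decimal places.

V̂(ȳ_st) = Σ W_h² s_h²/n_h, with W_h = N_h/N and N = 4075:
  stratum XS: (900/4075)²·164.4²/142 = 9.28421
  stratum S: (650/4075)²·225.5²/80 = 16.1724
  stratum M: (1250/4075)²·64.5²/185 = 2.11598
  stratum L: (1275/4075)²·13.5²/250 = 0.0713662
V_st = 27.644
V_srs = s²/n = 42032.4/657 = 63.9763
Relative efficiency = V_srs / V_st = 63.9763/27.644 = 2.3143

RE ≈ 2.314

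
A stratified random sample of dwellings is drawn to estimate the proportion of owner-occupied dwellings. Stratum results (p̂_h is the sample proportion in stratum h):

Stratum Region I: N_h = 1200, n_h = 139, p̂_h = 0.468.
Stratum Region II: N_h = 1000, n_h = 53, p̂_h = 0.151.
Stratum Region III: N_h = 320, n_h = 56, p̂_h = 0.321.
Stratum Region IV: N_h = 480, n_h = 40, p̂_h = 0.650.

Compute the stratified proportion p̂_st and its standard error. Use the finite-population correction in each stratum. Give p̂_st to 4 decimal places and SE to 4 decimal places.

N = 3000; stratum weights W_h = N_h/N.
p̂_st = Σ W_h p̂_h = (1200·0.468 + 1000·0.151 + 320·0.321 + 480·0.650)/3000 = 0.37577
V̂(p̂_st) = Σ W_h² (1 − n_h/N_h) p̂_h(1−p̂_h)/(n_h−1):
  stratum Region I: (1200/3000)²·(1 − 139/1200)·0.468·0.532/138 = 0.00025523
  stratum Region II: (1000/3000)²·(1 − 53/1000)·0.151·0.849/52 = 0.000259411
  stratum Region III: (320/3000)²·(1 − 56/320)·0.321·0.679/55 = 3.71983e-05
  stratum Region IV: (480/3000)²·(1 − 40/480)·0.650·0.350/39 = 0.000136889
V̂(p̂_st) = 0.000688729; SE = √V̂ = 0.0262436

p̂_st ≈ 0.3758, SE ≈ 0.0262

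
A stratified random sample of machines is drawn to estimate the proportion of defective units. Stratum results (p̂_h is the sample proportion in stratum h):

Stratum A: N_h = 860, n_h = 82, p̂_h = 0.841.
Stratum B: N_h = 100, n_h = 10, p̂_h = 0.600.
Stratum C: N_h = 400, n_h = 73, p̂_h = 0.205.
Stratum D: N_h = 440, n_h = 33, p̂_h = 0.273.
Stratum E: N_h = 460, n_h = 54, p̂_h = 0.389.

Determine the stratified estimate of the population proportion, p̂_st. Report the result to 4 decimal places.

p̂_st ≈ 0.5152

N = 2260; stratum weights W_h = N_h/N.
p̂_st = Σ W_h p̂_h = (860·0.841 + 100·0.600 + 400·0.205 + 440·0.273 + 460·0.389)/2260 = 0.51519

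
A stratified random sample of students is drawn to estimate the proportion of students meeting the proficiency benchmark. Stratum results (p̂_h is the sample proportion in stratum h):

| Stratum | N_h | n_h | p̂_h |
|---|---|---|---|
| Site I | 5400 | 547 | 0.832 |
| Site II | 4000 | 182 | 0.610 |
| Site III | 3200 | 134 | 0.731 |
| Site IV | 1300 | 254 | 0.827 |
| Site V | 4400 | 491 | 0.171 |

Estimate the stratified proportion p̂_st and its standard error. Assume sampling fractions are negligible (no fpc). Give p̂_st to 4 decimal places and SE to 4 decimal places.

p̂_st ≈ 0.6065, SE ≈ 0.0122

N = 18300; stratum weights W_h = N_h/N.
p̂_st = Σ W_h p̂_h = (5400·0.832 + 4000·0.610 + 3200·0.731 + 1300·0.827 + 4400·0.171)/18300 = 0.60653
V̂(p̂_st) = Σ W_h² p̂_h(1−p̂_h)/(n_h−1):
  stratum Site I: (5400/18300)²·0.832·0.168/546 = 2.22908e-05
  stratum Site II: (4000/18300)²·0.610·0.390/181 = 6.27962e-05
  stratum Site III: (3200/18300)²·0.731·0.269/133 = 4.52081e-05
  stratum Site IV: (1300/18300)²·0.827·0.173/253 = 2.85375e-06
  stratum Site V: (4400/18300)²·0.171·0.829/490 = 1.67247e-05
V̂(p̂_st) = 0.000149874; SE = √V̂ = 0.0122423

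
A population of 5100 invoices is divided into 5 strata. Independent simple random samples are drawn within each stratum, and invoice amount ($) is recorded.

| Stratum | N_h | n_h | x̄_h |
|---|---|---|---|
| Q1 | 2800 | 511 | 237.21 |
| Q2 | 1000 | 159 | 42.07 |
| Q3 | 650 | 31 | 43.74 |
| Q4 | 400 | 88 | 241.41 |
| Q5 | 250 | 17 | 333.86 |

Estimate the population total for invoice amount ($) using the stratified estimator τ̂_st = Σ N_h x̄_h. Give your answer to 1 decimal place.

τ̂_st ≈ 914718.0

τ̂_st = Σ N_h x̄_h = 2800·237.21 + 1000·42.07 + 650·43.74 + 400·241.41 + 250·333.86 = 914718.0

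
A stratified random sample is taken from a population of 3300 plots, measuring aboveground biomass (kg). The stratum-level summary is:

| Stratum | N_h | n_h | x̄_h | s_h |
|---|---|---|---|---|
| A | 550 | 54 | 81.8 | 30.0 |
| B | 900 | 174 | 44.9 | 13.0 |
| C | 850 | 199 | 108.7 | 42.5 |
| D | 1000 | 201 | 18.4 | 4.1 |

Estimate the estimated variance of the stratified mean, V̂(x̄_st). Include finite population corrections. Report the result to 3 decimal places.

V̂(x̄_st) ≈ 0.943

V̂(x̄_st) = Σ W_h² (1 − n_h/N_h) s_h²/n_h, with W_h = N_h/N and N = 3300:
  stratum A: (550/3300)²·(1 − 54/550)·30.0²/54 = 0.417508
  stratum B: (900/3300)²·(1 − 174/900)·13.0²/174 = 0.0582759
  stratum C: (850/3300)²·(1 − 199/850)·42.5²/199 = 0.461208
  stratum D: (1000/3300)²·(1 − 201/1000)·4.1²/201 = 0.00613607
V̂(x̄_st) = 0.943128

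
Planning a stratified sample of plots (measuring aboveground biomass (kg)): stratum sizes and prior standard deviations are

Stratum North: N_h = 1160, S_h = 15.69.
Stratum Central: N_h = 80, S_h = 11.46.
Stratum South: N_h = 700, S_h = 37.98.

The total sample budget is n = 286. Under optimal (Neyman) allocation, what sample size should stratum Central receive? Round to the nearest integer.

Neyman allocation: n_h = n · N_h S_h / Σ N_i S_i, with n = 286.
  stratum North: N_h·S_h = 1160·15.69 = 18200.40
  stratum Central: N_h·S_h = 80·11.46 = 916.80
  stratum South: N_h·S_h = 700·37.98 = 26586.00
Σ N_h S_h = 45703.20
n for stratum Central = 286·916.80/45703.20 = 5.737 → 6

6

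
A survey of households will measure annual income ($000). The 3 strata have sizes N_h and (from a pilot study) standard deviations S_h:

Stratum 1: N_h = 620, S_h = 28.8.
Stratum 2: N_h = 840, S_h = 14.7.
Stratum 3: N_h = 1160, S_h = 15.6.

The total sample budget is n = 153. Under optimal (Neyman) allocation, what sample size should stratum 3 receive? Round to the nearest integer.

57

Neyman allocation: n_h = n · N_h S_h / Σ N_i S_i, with n = 153.
  stratum 1: N_h·S_h = 620·28.8 = 17856.00
  stratum 2: N_h·S_h = 840·14.7 = 12348.00
  stratum 3: N_h·S_h = 1160·15.6 = 18096.00
Σ N_h S_h = 48300.00
n for stratum 3 = 153·18096.00/48300.00 = 57.323 → 57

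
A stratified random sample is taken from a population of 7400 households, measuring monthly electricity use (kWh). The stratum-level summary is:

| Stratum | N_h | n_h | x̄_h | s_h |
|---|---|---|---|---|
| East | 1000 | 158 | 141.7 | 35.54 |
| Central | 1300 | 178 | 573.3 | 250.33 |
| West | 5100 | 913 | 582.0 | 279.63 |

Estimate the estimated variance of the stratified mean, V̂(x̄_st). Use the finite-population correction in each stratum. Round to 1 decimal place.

V̂(x̄_st) = Σ W_h² (1 − n_h/N_h) s_h²/n_h, with W_h = N_h/N and N = 7400:
  stratum East: (1000/7400)²·(1 − 158/1000)·35.54²/158 = 0.122921
  stratum Central: (1300/7400)²·(1 − 178/1300)·250.33²/178 = 9.37732
  stratum West: (5100/7400)²·(1 − 913/5100)·279.63²/913 = 33.3969
V̂(x̄_st) = 42.8972

V̂(x̄_st) ≈ 42.9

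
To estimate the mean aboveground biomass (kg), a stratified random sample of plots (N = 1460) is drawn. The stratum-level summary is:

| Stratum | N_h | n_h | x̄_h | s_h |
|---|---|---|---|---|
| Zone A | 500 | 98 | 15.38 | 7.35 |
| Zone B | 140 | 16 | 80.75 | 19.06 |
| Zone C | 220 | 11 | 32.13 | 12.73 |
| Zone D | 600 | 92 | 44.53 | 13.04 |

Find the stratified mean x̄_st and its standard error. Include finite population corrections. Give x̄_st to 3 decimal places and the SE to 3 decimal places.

x̄_st = Σ W_h x̄_h = (500·15.38 + 140·80.75 + 220·32.13 + 600·44.53)/1460 = 36.15178
V̂(x̄_st) = Σ W_h² (1 − n_h/N_h) s_h²/n_h, with W_h = N_h/N and N = 1460:
  stratum Zone A: (500/1460)²·(1 − 98/500)·7.35²/98 = 0.0519803
  stratum Zone B: (140/1460)²·(1 − 16/140)·19.06²/16 = 0.184914
  stratum Zone C: (220/1460)²·(1 − 11/220)·12.73²/11 = 0.317781
  stratum Zone D: (600/1460)²·(1 − 92/600)·13.04²/92 = 0.264287
V̂(x̄_st) = 0.818962
SE(x̄_st) = √0.818962 = 0.904965

x̄_st ≈ 36.152, SE ≈ 0.905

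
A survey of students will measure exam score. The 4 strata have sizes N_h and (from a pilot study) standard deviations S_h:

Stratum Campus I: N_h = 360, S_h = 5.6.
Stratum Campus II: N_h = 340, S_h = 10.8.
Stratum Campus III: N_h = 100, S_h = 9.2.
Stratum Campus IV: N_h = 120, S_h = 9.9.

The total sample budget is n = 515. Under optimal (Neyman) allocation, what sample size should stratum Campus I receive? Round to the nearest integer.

Neyman allocation: n_h = n · N_h S_h / Σ N_i S_i, with n = 515.
  stratum Campus I: N_h·S_h = 360·5.6 = 2016.00
  stratum Campus II: N_h·S_h = 340·10.8 = 3672.00
  stratum Campus III: N_h·S_h = 100·9.2 = 920.00
  stratum Campus IV: N_h·S_h = 120·9.9 = 1188.00
Σ N_h S_h = 7796.00
n for stratum Campus I = 515·2016.00/7796.00 = 133.176 → 133

133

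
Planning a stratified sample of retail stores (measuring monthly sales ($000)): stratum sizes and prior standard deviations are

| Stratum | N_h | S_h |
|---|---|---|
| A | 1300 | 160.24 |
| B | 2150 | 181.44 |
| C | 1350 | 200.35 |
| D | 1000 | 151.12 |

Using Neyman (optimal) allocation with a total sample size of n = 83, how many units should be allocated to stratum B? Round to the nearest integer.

Neyman allocation: n_h = n · N_h S_h / Σ N_i S_i, with n = 83.
  stratum A: N_h·S_h = 1300·160.24 = 208312.00
  stratum B: N_h·S_h = 2150·181.44 = 390096.00
  stratum C: N_h·S_h = 1350·200.35 = 270472.50
  stratum D: N_h·S_h = 1000·151.12 = 151120.00
Σ N_h S_h = 1020000.50
n for stratum B = 83·390096.00/1020000.50 = 31.743 → 32

32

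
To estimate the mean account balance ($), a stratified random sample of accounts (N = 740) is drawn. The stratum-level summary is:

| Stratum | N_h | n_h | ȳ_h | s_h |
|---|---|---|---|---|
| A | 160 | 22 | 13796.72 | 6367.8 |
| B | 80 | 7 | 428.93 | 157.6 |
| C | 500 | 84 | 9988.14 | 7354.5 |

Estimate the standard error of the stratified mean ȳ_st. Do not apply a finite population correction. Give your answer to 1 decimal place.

V̂(ȳ_st) = Σ W_h² s_h²/n_h, with W_h = N_h/N and N = 740:
  stratum A: (160/740)²·6367.8²/22 = 86165.4
  stratum B: (80/740)²·157.6²/7 = 41.4697
  stratum C: (500/740)²·7354.5²/84 = 293970
V̂(ȳ_st) = 380177
SE(ȳ_st) = √380177 = 616.585

SE(ȳ_st) ≈ 616.6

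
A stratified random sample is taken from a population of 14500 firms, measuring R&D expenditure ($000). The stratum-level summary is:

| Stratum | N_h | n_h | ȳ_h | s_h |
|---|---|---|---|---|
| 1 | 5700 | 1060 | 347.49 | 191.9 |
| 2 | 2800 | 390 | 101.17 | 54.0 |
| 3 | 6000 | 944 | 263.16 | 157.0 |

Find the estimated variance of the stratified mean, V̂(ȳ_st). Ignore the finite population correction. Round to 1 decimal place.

V̂(ȳ_st) ≈ 10.1

V̂(ȳ_st) = Σ W_h² s_h²/n_h, with W_h = N_h/N and N = 14500:
  stratum 1: (5700/14500)²·191.9²/1060 = 5.36856
  stratum 2: (2800/14500)²·54.0²/390 = 0.278807
  stratum 3: (6000/14500)²·157.0²/944 = 4.47089
V̂(ȳ_st) = 10.1183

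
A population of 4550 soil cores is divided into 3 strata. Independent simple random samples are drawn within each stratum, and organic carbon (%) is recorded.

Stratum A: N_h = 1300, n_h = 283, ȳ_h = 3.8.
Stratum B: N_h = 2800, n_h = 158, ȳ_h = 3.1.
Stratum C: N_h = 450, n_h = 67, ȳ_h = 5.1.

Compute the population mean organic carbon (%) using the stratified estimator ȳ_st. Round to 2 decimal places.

ȳ_st ≈ 3.50

N = Σ N_h = 4550. Stratum weights W_h = N_h/N.
ȳ_st = (1300·3.8 + 2800·3.1 + 450·5.1) / 4550 = 3.4978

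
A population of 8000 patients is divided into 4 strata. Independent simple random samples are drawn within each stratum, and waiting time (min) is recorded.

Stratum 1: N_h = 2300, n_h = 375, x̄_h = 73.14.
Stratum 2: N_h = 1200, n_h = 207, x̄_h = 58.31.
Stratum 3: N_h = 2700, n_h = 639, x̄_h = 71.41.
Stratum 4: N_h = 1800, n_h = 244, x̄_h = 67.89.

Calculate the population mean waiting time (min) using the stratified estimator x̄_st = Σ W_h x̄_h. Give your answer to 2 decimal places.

N = Σ N_h = 8000. Stratum weights W_h = N_h/N.
x̄_st = (2300·73.14 + 1200·58.31 + 2700·71.41 + 1800·67.89) / 8000 = 69.1504

x̄_st ≈ 69.15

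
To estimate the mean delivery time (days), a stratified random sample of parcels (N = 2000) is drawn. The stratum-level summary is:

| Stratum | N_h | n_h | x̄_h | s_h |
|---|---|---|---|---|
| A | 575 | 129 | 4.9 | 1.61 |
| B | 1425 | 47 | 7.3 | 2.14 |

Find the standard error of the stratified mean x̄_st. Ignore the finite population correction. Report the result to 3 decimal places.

V̂(x̄_st) = Σ W_h² s_h²/n_h, with W_h = N_h/N and N = 2000:
  stratum A: (575/2000)²·1.61²/129 = 0.00166088
  stratum B: (1425/2000)²·2.14²/47 = 0.0494652
V̂(x̄_st) = 0.051126
SE(x̄_st) = √0.051126 = 0.226111

SE(x̄_st) ≈ 0.226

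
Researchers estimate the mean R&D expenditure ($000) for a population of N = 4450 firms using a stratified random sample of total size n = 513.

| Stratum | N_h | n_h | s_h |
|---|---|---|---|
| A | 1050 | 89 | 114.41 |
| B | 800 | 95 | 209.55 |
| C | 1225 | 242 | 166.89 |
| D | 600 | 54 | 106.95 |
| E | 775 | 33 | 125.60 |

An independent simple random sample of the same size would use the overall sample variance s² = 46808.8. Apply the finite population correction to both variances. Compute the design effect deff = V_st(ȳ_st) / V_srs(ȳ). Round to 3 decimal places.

V̂(ȳ_st) = Σ W_h² (1 − n_h/N_h) s_h²/n_h, with W_h = N_h/N and N = 4450:
  stratum A: (1050/4450)²·(1 − 89/1050)·114.41²/89 = 7.49429
  stratum B: (800/4450)²·(1 − 95/800)·209.55²/95 = 13.1647
  stratum C: (1225/4450)²·(1 − 242/1225)·166.89²/242 = 6.99866
  stratum D: (600/4450)²·(1 − 54/600)·106.95²/54 = 3.50422
  stratum E: (775/4450)²·(1 − 33/775)·125.60²/33 = 13.882
V_st = 45.0438
V_srs = (1 − 513/4450)·46808.8/513 = 80.7264
deff = V_st / V_srs = 45.0438/80.7264 = 0.5580

deff ≈ 0.558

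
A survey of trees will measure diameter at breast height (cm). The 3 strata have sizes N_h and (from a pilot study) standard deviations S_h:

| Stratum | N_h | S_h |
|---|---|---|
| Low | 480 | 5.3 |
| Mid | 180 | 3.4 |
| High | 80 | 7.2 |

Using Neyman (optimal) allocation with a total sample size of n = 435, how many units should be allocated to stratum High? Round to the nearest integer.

Neyman allocation: n_h = n · N_h S_h / Σ N_i S_i, with n = 435.
  stratum Low: N_h·S_h = 480·5.3 = 2544.00
  stratum Mid: N_h·S_h = 180·3.4 = 612.00
  stratum High: N_h·S_h = 80·7.2 = 576.00
Σ N_h S_h = 3732.00
n for stratum High = 435·576.00/3732.00 = 67.138 → 67

67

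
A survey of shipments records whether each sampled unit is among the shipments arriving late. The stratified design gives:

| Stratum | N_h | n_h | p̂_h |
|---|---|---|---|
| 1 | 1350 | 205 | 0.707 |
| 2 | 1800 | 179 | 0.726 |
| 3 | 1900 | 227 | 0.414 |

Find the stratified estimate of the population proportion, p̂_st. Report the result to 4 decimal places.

N = 5050; stratum weights W_h = N_h/N.
p̂_st = Σ W_h p̂_h = (1350·0.707 + 1800·0.726 + 1900·0.414)/5050 = 0.60353

p̂_st ≈ 0.6035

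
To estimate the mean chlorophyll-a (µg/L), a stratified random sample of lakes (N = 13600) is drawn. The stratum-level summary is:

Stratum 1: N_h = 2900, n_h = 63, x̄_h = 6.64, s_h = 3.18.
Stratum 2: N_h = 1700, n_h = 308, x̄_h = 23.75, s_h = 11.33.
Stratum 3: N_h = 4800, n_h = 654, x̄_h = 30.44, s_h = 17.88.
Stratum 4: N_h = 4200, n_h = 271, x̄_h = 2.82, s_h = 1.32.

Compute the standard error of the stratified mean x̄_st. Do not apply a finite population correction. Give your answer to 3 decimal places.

SE(x̄_st) ≈ 0.274

V̂(x̄_st) = Σ W_h² s_h²/n_h, with W_h = N_h/N and N = 13600:
  stratum 1: (2900/13600)²·3.18²/63 = 0.00729847
  stratum 2: (1700/13600)²·11.33²/308 = 0.00651222
  stratum 3: (4800/13600)²·17.88²/654 = 0.0608922
  stratum 4: (4200/13600)²·1.32²/271 = 0.000613196
V̂(x̄_st) = 0.0753161
SE(x̄_st) = √0.0753161 = 0.274438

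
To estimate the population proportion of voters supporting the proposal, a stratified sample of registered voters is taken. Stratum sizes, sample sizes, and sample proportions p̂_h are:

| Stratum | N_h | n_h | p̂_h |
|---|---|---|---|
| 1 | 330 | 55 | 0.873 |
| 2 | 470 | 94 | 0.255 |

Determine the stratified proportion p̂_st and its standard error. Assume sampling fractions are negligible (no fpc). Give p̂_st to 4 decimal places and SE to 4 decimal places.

p̂_st ≈ 0.5099, SE ≈ 0.0325

N = 800; stratum weights W_h = N_h/N.
p̂_st = Σ W_h p̂_h = (330·0.873 + 470·0.255)/800 = 0.50992
V̂(p̂_st) = Σ W_h² p̂_h(1−p̂_h)/(n_h−1):
  stratum 1: (330/800)²·0.873·0.127/54 = 0.000349359
  stratum 2: (470/800)²·0.255·0.745/93 = 0.000705065
V̂(p̂_st) = 0.00105442; SE = √V̂ = 0.0324719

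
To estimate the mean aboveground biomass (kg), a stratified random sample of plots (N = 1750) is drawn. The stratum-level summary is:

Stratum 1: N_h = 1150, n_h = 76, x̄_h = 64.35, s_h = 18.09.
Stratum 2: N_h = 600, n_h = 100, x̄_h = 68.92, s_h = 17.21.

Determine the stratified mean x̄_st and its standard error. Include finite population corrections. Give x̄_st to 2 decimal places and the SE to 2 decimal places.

x̄_st = Σ W_h x̄_h = (1150·64.35 + 600·68.92)/1750 = 65.91686
V̂(x̄_st) = Σ W_h² (1 − n_h/N_h) s_h²/n_h, with W_h = N_h/N and N = 1750:
  stratum 1: (1150/1750)²·(1 − 76/1150)·18.09²/76 = 1.73656
  stratum 2: (600/1750)²·(1 − 100/600)·17.21²/100 = 0.29014
V̂(x̄_st) = 2.0267
SE(x̄_st) = √2.0267 = 1.42362

x̄_st ≈ 65.92, SE ≈ 1.42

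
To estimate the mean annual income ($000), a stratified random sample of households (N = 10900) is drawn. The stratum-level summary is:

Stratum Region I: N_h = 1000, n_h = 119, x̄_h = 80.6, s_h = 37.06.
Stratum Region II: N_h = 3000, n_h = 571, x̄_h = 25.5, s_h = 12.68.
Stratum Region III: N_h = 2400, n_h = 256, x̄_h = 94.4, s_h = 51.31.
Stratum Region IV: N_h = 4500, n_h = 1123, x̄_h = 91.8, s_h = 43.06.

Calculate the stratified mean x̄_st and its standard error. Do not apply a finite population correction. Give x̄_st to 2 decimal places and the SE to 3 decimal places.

x̄_st = Σ W_h x̄_h = (1000·80.6 + 3000·25.5 + 2400·94.4 + 4500·91.8)/10900 = 73.09725
V̂(x̄_st) = Σ W_h² s_h²/n_h, with W_h = N_h/N and N = 10900:
  stratum Region I: (1000/10900)²·37.06²/119 = 0.0971429
  stratum Region II: (3000/10900)²·12.68²/571 = 0.0213301
  stratum Region III: (2400/10900)²·51.31²/256 = 0.498579
  stratum Region IV: (4500/10900)²·43.06²/1123 = 0.281411
V̂(x̄_st) = 0.898462
SE(x̄_st) = √0.898462 = 0.947872

x̄_st ≈ 73.10, SE ≈ 0.948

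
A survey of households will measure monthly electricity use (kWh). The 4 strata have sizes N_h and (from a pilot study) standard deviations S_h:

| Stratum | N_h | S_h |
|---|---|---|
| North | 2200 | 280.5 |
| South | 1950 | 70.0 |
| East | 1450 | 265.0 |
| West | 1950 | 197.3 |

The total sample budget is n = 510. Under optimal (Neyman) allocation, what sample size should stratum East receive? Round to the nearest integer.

Neyman allocation: n_h = n · N_h S_h / Σ N_i S_i, with n = 510.
  stratum North: N_h·S_h = 2200·280.5 = 617100.00
  stratum South: N_h·S_h = 1950·70.0 = 136500.00
  stratum East: N_h·S_h = 1450·265.0 = 384250.00
  stratum West: N_h·S_h = 1950·197.3 = 384735.00
Σ N_h S_h = 1522585.00
n for stratum East = 510·384250.00/1522585.00 = 128.707 → 129

129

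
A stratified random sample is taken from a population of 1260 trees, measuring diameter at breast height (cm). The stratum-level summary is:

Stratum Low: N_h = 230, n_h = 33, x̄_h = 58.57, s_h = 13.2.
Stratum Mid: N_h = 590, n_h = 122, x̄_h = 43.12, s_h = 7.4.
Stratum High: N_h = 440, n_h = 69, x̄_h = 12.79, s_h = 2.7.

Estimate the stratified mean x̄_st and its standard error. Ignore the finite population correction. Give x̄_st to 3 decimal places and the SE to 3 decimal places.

x̄_st ≈ 35.349, SE ≈ 0.536

x̄_st = Σ W_h x̄_h = (230·58.57 + 590·43.12 + 440·12.79)/1260 = 35.34881
V̂(x̄_st) = Σ W_h² s_h²/n_h, with W_h = N_h/N and N = 1260:
  stratum Low: (230/1260)²·13.2²/33 = 0.175933
  stratum Mid: (590/1260)²·7.4²/122 = 0.0984162
  stratum High: (440/1260)²·2.7²/69 = 0.0128838
V̂(x̄_st) = 0.287233
SE(x̄_st) = √0.287233 = 0.535942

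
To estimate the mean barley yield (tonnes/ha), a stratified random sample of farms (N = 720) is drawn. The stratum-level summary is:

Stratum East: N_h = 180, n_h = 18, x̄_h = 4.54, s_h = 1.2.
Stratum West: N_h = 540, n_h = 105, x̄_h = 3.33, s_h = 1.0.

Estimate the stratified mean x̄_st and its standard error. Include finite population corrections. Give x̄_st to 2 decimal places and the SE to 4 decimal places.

x̄_st = Σ W_h x̄_h = (180·4.54 + 540·3.33)/720 = 3.63250
V̂(x̄_st) = Σ W_h² (1 − n_h/N_h) s_h²/n_h, with W_h = N_h/N and N = 720:
  stratum East: (180/720)²·(1 − 18/180)·1.2²/18 = 0.0045
  stratum West: (540/720)²·(1 − 105/540)·1.0²/105 = 0.00431548
V̂(x̄_st) = 0.00881548
SE(x̄_st) = √0.00881548 = 0.0938908

x̄_st ≈ 3.63, SE ≈ 0.0939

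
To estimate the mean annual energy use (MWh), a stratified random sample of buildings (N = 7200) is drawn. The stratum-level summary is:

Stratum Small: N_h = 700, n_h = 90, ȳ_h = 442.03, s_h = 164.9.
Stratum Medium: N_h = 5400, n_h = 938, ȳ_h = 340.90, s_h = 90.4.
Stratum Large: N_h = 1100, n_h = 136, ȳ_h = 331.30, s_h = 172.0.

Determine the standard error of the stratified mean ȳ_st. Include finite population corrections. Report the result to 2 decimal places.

V̂(ȳ_st) = Σ W_h² (1 − n_h/N_h) s_h²/n_h, with W_h = N_h/N and N = 7200:
  stratum Small: (700/7200)²·(1 − 90/700)·164.9²/90 = 2.48864
  stratum Medium: (5400/7200)²·(1 − 938/5400)·90.4²/938 = 4.04942
  stratum Large: (1100/7200)²·(1 − 136/1100)·172.0²/136 = 4.44962
V̂(ȳ_st) = 10.9877
SE(ȳ_st) = √10.9877 = 3.31477

SE(ȳ_st) ≈ 3.31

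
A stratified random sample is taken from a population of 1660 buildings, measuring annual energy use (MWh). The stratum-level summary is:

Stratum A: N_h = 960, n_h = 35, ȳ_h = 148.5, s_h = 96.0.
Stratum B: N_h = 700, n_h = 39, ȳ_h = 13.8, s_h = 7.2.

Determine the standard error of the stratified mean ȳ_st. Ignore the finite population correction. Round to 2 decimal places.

SE(ȳ_st) ≈ 9.40

V̂(ȳ_st) = Σ W_h² s_h²/n_h, with W_h = N_h/N and N = 1660:
  stratum A: (960/1660)²·96.0²/35 = 88.0645
  stratum B: (700/1660)²·7.2²/39 = 0.236363
V̂(ȳ_st) = 88.3008
SE(ȳ_st) = √88.3008 = 9.39685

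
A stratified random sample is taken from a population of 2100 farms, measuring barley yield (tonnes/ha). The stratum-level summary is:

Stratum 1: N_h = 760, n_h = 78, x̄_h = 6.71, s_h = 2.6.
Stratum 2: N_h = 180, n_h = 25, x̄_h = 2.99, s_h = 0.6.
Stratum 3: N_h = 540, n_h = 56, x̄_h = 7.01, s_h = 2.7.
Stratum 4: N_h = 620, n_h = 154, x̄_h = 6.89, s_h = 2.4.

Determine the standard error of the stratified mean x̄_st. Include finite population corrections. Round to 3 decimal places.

SE(x̄_st) ≈ 0.143

V̂(x̄_st) = Σ W_h² (1 − n_h/N_h) s_h²/n_h, with W_h = N_h/N and N = 2100:
  stratum 1: (760/2100)²·(1 − 78/760)·2.6²/78 = 0.0101862
  stratum 2: (180/2100)²·(1 − 25/180)·0.6²/25 = 9.1102e-05
  stratum 3: (540/2100)²·(1 − 56/540)·2.7²/56 = 0.00771507
  stratum 4: (620/2100)²·(1 − 154/620)·2.4²/154 = 0.00245042
V̂(x̄_st) = 0.0204428
SE(x̄_st) = √0.0204428 = 0.142978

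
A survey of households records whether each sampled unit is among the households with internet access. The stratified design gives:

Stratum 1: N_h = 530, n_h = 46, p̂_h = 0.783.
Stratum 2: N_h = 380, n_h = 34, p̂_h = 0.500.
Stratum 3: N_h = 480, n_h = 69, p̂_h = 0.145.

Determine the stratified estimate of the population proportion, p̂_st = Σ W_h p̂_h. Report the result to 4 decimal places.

p̂_st ≈ 0.4853

N = 1390; stratum weights W_h = N_h/N.
p̂_st = Σ W_h p̂_h = (530·0.783 + 380·0.500 + 480·0.145)/1390 = 0.48532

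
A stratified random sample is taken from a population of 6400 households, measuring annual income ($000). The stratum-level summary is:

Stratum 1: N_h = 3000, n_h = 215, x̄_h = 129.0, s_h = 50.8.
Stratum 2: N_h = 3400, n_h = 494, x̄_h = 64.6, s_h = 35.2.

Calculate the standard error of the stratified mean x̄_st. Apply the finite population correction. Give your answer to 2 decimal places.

V̂(x̄_st) = Σ W_h² (1 − n_h/N_h) s_h²/n_h, with W_h = N_h/N and N = 6400:
  stratum 1: (3000/6400)²·(1 − 215/3000)·50.8²/215 = 2.44836
  stratum 2: (3400/6400)²·(1 − 494/3400)·35.2²/494 = 0.605024
V̂(x̄_st) = 3.05339
SE(x̄_st) = √3.05339 = 1.74739

SE(x̄_st) ≈ 1.75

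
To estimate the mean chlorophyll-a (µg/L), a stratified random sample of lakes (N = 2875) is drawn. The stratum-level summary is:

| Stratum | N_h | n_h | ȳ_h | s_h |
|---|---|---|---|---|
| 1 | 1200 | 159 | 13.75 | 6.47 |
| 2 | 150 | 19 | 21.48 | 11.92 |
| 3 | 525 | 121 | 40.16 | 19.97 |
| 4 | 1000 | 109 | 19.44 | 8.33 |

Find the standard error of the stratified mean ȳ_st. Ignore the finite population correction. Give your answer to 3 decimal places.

V̂(ȳ_st) = Σ W_h² s_h²/n_h, with W_h = N_h/N and N = 2875:
  stratum 1: (1200/2875)²·6.47²/159 = 0.0458668
  stratum 2: (150/2875)²·11.92²/19 = 0.0203566
  stratum 3: (525/2875)²·19.97²/121 = 0.109904
  stratum 4: (1000/2875)²·8.33²/109 = 0.0770172
V̂(ȳ_st) = 0.253145
SE(ȳ_st) = √0.253145 = 0.503135

SE(ȳ_st) ≈ 0.503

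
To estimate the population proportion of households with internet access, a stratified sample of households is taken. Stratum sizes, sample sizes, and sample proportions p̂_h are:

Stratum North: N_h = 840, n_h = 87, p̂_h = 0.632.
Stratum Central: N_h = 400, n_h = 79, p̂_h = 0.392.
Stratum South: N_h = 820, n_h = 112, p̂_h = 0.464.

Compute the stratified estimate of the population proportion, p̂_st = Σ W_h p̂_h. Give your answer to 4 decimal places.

N = 2060; stratum weights W_h = N_h/N.
p̂_st = Σ W_h p̂_h = (840·0.632 + 400·0.392 + 820·0.464)/2060 = 0.51852

p̂_st ≈ 0.5185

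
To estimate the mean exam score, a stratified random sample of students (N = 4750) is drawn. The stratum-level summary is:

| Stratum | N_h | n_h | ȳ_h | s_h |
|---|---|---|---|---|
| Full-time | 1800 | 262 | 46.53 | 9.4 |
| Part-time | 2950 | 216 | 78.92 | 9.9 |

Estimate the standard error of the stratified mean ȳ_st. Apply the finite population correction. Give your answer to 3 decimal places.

V̂(ȳ_st) = Σ W_h² (1 − n_h/N_h) s_h²/n_h, with W_h = N_h/N and N = 4750:
  stratum Full-time: (1800/4750)²·(1 − 262/1800)·9.4²/262 = 0.0413805
  stratum Part-time: (2950/4750)²·(1 − 216/2950)·9.9²/216 = 0.1622
V̂(ȳ_st) = 0.20358
SE(ȳ_st) = √0.20358 = 0.451199

SE(ȳ_st) ≈ 0.451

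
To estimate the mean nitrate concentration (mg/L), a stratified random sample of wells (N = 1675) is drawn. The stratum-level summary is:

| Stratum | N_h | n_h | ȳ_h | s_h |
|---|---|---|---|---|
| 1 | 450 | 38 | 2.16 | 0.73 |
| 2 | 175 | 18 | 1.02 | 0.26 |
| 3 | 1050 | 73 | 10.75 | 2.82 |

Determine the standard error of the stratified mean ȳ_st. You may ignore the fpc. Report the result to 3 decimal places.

SE(ȳ_st) ≈ 0.209

V̂(ȳ_st) = Σ W_h² s_h²/n_h, with W_h = N_h/N and N = 1675:
  stratum 1: (450/1675)²·0.73²/38 = 0.00101218
  stratum 2: (175/1675)²·0.26²/18 = 4.0994e-05
  stratum 3: (1050/1675)²·2.82²/73 = 0.0428079
V̂(ȳ_st) = 0.0438611
SE(ȳ_st) = √0.0438611 = 0.20943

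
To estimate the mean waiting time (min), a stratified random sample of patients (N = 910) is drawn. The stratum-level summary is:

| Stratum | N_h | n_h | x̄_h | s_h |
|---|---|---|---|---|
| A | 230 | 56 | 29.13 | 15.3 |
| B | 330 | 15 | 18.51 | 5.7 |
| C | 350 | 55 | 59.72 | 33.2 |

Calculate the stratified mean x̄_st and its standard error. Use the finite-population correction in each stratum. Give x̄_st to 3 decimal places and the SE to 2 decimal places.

x̄_st ≈ 37.044, SE ≈ 1.72

x̄_st = Σ W_h x̄_h = (230·29.13 + 330·18.51 + 350·59.72)/910 = 37.04418
V̂(x̄_st) = Σ W_h² (1 − n_h/N_h) s_h²/n_h, with W_h = N_h/N and N = 910:
  stratum A: (230/910)²·(1 − 56/230)·15.3²/56 = 0.202018
  stratum B: (330/910)²·(1 − 15/330)·5.7²/15 = 0.271894
  stratum C: (350/910)²·(1 − 55/350)·33.2²/55 = 2.49874
V̂(x̄_st) = 2.97265
SE(x̄_st) = √2.97265 = 1.72414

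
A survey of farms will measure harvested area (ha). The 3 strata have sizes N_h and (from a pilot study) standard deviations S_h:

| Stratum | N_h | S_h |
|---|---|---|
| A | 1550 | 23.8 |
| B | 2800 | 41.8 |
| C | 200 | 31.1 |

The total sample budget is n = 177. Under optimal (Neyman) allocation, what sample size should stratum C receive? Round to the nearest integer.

Neyman allocation: n_h = n · N_h S_h / Σ N_i S_i, with n = 177.
  stratum A: N_h·S_h = 1550·23.8 = 36890.00
  stratum B: N_h·S_h = 2800·41.8 = 117040.00
  stratum C: N_h·S_h = 200·31.1 = 6220.00
Σ N_h S_h = 160150.00
n for stratum C = 177·6220.00/160150.00 = 6.874 → 7

7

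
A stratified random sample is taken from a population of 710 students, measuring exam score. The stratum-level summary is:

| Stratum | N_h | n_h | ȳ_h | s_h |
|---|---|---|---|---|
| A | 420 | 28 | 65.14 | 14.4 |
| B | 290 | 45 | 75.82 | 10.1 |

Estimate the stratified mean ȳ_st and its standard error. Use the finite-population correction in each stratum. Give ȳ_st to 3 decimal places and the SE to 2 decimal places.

ȳ_st ≈ 69.502, SE ≈ 1.65

ȳ_st = Σ W_h ȳ_h = (420·65.14 + 290·75.82)/710 = 69.50225
V̂(ȳ_st) = Σ W_h² (1 − n_h/N_h) s_h²/n_h, with W_h = N_h/N and N = 710:
  stratum A: (420/710)²·(1 − 28/420)·14.4²/28 = 2.41872
  stratum B: (290/710)²·(1 − 45/290)·10.1²/45 = 0.319505
V̂(ȳ_st) = 2.73823
SE(ȳ_st) = √2.73823 = 1.65476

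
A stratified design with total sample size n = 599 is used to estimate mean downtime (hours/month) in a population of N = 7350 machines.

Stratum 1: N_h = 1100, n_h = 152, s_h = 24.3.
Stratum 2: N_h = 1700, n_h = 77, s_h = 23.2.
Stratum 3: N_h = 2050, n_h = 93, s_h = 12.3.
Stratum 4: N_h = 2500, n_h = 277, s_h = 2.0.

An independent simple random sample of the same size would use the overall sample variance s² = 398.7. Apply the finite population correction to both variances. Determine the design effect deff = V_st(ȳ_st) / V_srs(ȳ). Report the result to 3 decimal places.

deff ≈ 0.907

V̂(ȳ_st) = Σ W_h² (1 − n_h/N_h) s_h²/n_h, with W_h = N_h/N and N = 7350:
  stratum 1: (1100/7350)²·(1 − 152/1100)·24.3²/152 = 0.0749886
  stratum 2: (1700/7350)²·(1 − 77/1700)·23.2²/77 = 0.357008
  stratum 3: (2050/7350)²·(1 − 93/2050)·12.3²/93 = 0.120808
  stratum 4: (2500/7350)²·(1 − 277/2500)·2.0²/277 = 0.00148554
V_st = 0.554291
V_srs = (1 − 599/7350)·398.7/599 = 0.611364
deff = V_st / V_srs = 0.554291/0.611364 = 0.9066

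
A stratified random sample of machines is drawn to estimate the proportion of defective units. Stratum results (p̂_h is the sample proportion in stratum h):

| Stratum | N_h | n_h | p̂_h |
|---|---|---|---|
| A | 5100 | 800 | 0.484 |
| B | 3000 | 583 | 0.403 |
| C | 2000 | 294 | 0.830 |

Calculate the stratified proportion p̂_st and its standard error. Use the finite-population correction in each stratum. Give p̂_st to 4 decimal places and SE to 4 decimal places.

p̂_st ≈ 0.5285, SE ≈ 0.0106

N = 10100; stratum weights W_h = N_h/N.
p̂_st = Σ W_h p̂_h = (5100·0.484 + 3000·0.403 + 2000·0.830)/10100 = 0.52846
V̂(p̂_st) = Σ W_h² (1 − n_h/N_h) p̂_h(1−p̂_h)/(n_h−1):
  stratum A: (5100/10100)²·(1 − 800/5100)·0.484·0.516/799 = 6.71961e-05
  stratum B: (3000/10100)²·(1 − 583/3000)·0.403·0.597/582 = 2.9384e-05
  stratum C: (2000/10100)²·(1 − 294/2000)·0.830·0.170/293 = 1.61074e-05
V̂(p̂_st) = 0.000112688; SE = √V̂ = 0.0106154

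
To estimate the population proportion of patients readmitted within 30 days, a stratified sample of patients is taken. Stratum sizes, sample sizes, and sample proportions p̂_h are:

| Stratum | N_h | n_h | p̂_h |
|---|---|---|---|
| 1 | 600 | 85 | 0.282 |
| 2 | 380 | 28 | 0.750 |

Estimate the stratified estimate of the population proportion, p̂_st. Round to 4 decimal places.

N = 980; stratum weights W_h = N_h/N.
p̂_st = Σ W_h p̂_h = (600·0.282 + 380·0.750)/980 = 0.46347

p̂_st ≈ 0.4635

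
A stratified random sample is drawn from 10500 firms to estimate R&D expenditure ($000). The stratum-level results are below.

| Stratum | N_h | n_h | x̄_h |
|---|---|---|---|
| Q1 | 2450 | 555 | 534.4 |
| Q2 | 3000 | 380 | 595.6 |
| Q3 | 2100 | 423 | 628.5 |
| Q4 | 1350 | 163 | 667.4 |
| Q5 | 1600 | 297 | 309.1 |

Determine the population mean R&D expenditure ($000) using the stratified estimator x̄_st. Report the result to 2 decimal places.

N = Σ N_h = 10500. Stratum weights W_h = N_h/N.
x̄_st = (2450·534.4 + 3000·595.6 + 2100·628.5 + 1350·667.4 + 1600·309.1) / 10500 = 553.4743

x̄_st ≈ 553.47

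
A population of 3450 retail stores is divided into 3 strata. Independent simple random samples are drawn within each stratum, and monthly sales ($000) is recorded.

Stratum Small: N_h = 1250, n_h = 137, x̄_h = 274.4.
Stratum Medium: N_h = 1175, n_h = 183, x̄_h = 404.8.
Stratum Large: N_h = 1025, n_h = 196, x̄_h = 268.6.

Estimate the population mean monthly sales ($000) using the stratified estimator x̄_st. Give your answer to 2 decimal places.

N = Σ N_h = 3450. Stratum weights W_h = N_h/N.
x̄_st = (1250·274.4 + 1175·404.8 + 1025·268.6) / 3450 = 317.0884

x̄_st ≈ 317.09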